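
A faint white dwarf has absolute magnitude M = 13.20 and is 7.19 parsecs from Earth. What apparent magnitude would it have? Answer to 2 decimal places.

m = M + 5 log₁₀ d − 5 = 13.20 + 5·0.8567 − 5 = 12.484

m ≈ 12.48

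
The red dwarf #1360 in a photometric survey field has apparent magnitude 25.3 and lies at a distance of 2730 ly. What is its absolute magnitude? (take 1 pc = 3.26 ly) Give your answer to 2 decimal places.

d = 2730 ly / 3.26 = 837.4 pc
5 log₁₀(d/10 pc) = 5 log₁₀(837.4) − 5 = 9.615
M = m − 5 log₁₀(d/10) = 25.3 − 9.615 = 15.685

M ≈ 15.69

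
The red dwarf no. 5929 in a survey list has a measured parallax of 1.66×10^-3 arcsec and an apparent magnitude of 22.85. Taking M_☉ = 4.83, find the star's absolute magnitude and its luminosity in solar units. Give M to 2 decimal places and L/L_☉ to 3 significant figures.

d = 1/p = 1/1.66×10^-3″ = 602.4 pc
M = m − 5 log₁₀ d + 5 = 22.85 − 5·2.7799 + 5 = 13.951
M − M_☉ = 13.951 − 4.83 = 9.121
L/L_☉ = 10^(−0.4 × 9.121) = 2.248×10^-4

M ≈ 13.95; L/L_☉ ≈ 2.25×10^-4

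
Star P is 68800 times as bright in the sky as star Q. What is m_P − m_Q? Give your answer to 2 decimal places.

Pogson: Δm = −2.5 log₁₀(ratio) = −2.5 log₁₀(68800) = −2.5 × 4.8376 = -12.094
Star P is brighter, so it has the smaller magnitude: the difference is negative.

m_P − m_Q ≈ -12.09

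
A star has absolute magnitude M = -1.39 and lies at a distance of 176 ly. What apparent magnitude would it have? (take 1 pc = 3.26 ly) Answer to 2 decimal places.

m ≈ 2.27

d = 176 ly / 3.26 = 53.99 pc
m = M + 5 log₁₀ d − 5 = -1.39 + 5·1.7323 − 5 = 2.271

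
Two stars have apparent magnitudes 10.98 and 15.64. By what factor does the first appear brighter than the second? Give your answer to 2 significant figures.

73

Magnitude difference = -4.66
Flux ratio = 10^(−0.4 Δm) = 10^(−0.4 × -4.66) = 10^1.864 = 73.11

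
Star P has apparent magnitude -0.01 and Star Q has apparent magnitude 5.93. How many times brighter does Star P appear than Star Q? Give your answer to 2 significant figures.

Δm = -0.01 − (5.93) = -5.94
Flux ratio = 10^(−0.4 Δm) = 10^(−0.4 × -5.94) = 10^2.376 = 237.7

240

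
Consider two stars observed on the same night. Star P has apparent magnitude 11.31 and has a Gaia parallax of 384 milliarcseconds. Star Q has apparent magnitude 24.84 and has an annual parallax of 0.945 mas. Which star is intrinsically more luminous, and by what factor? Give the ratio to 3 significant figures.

Star P is more luminous, by a factor of 1.56.

Star P: p = 384 mas = 0.384″ → d = 1/p = 2.604 pc
Star P: M = m − 5 log₁₀ d + 5 = 11.31 − 5·0.4157 + 5 = 14.232
Star Q: p = 0.945 mas = 9.45×10^-4″ → d = 1/p = 1058 pc
Star Q: M = m − 5 log₁₀ d + 5 = 24.84 − 5·3.0246 + 5 = 14.717
ΔM = M_P − M_Q = 14.232 − (14.717) = -0.486; smaller M is more luminous → Star P.
L ratio = 10^(0.4 |ΔM|) = 10^0.194 = 1.564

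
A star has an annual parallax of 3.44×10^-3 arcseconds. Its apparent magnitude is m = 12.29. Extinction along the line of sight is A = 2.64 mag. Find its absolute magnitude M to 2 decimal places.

d = 1/p = 1/3.44×10^-3″ = 290.7 pc
5 log₁₀(d/10 pc) = 5 log₁₀(290.7) − 5 = 7.317
M = m − 5 log₁₀(d/10) − A = 12.29 − 7.317 − 2.64 = 2.333

M ≈ 2.33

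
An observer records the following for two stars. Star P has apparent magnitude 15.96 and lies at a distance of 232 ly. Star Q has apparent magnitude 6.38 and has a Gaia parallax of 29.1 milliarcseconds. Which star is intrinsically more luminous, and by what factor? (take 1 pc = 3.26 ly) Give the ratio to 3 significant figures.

Star Q is more luminous, by a factor of 1580.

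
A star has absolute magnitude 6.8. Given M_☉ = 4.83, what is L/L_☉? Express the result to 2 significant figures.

L/L_☉ ≈ 0.16

M − M_☉ = 6.8 − 4.83 = 1.970
L/L_☉ = 10^(−0.4 (M − M_☉)) = 10^-0.788 = 0.1629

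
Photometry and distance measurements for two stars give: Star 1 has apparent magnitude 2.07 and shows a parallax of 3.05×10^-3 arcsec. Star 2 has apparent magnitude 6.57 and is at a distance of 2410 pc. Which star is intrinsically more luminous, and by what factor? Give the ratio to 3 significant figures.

Star 1: d = 1/p = 1/3.05×10^-3″ = 327.9 pc
Star 1: M = m − 5 log₁₀ d + 5 = 2.07 − 5·2.5157 + 5 = -5.509
Star 2: M = m − 5 log₁₀ d + 5 = 6.57 − 5·3.3820 + 5 = -5.340
ΔM = M_1 − M_2 = -5.509 − (-5.340) = -0.168; smaller M is more luminous → Star 1.
L ratio = 10^(0.4 |ΔM|) = 10^0.067 = 1.168

Star 1 is more luminous, by a factor of 1.17.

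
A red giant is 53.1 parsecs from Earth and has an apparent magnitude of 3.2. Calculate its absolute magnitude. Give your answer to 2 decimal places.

M ≈ -0.43

5 log₁₀(d/10 pc) = 5 log₁₀(53.10) − 5 = 3.625
M = m − 5 log₁₀(d/10) = 3.2 − 3.625 = -0.425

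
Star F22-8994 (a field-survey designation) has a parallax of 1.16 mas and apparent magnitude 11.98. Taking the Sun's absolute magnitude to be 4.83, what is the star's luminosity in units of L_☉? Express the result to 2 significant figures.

L/L_☉ ≈ 10

d = 1/p = 1000/1.16 mas = 862.1 pc
M = m − 5 log₁₀ d + 5 = 11.98 − 5·2.9355 + 5 = 2.302
M − M_☉ = 2.302 − 4.83 = -2.528
L/L_☉ = 10^(−0.4 × -2.528) = 10.26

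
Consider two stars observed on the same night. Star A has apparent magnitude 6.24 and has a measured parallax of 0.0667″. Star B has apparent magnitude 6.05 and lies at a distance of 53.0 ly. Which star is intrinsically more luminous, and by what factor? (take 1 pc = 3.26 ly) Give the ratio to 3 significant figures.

Star B is more luminous, by a factor of 1.40.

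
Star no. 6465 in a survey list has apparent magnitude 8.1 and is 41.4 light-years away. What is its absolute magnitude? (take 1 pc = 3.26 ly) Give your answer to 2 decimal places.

d = 41.4 ly / 3.26 = 12.70 pc
5 log₁₀(d/10 pc) = 5 log₁₀(12.70) − 5 = 0.519
M = m − 5 log₁₀(d/10) = 8.1 − 0.519 = 7.581

M ≈ 7.58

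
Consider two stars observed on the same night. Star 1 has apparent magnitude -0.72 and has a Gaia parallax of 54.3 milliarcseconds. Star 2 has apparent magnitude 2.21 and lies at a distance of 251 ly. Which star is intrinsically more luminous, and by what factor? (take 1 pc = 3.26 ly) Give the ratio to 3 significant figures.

Star 1: p = 54.3 mas = 0.0543″ → d = 1/p = 18.42 pc
Star 1: M = m − 5 log₁₀ d + 5 = -0.72 − 5·1.2652 + 5 = -2.046
Star 2: d = 251 ly / 3.26 = 76.99 pc
Star 2: M = m − 5 log₁₀ d + 5 = 2.21 − 5·1.8865 + 5 = -2.222
ΔM = M_1 − M_2 = -2.046 − (-2.222) = 0.176; smaller M is more luminous → Star 2.
L ratio = 10^(0.4 |ΔM|) = 10^0.071 = 1.176

Star 2 is more luminous, by a factor of 1.18.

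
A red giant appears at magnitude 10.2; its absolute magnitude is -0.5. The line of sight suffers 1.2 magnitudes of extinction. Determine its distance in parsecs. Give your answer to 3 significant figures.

m − M = 5 log₁₀(d/10 pc) + A  ⇒  10.2 − (-0.5) − 1.2 = 5 log₁₀(d/10)
9.500 = 5 log₁₀(d/10)
log₁₀ d = (m − M − A)/5 + 1 = 2.9000
d = 10^2.9000 = 794.3 pc

d ≈ 794 pc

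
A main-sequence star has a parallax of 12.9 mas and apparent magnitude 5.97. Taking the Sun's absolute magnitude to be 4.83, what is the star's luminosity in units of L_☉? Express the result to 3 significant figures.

L/L_☉ ≈ 21.0

d = 1/p = 1000/12.9 mas = 77.52 pc
M = m − 5 log₁₀ d + 5 = 5.97 − 5·1.8894 + 5 = 1.523
M − M_☉ = 1.523 − 4.83 = -3.307
L/L_☉ = 10^(−0.4 × -3.307) = 21.03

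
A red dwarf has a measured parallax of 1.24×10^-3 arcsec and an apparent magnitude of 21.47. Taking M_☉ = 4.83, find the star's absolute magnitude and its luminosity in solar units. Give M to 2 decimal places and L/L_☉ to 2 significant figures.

M ≈ 11.94; L/L_☉ ≈ 1.4×10^-3

d = 1/p = 1/1.24×10^-3″ = 806.5 pc
M = m − 5 log₁₀ d + 5 = 21.47 − 5·2.9066 + 5 = 11.937
M − M_☉ = 11.937 − 4.83 = 7.107
L/L_☉ = 10^(−0.4 × 7.107) = 1.436×10^-3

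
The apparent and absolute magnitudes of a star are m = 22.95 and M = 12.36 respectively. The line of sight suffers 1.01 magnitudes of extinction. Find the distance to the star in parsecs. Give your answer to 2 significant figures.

d ≈ 820 pc

m − M = 5 log₁₀(d/10 pc) + A  ⇒  22.95 − (12.36) − 1.01 = 5 log₁₀(d/10)
9.580 = 5 log₁₀(d/10)
log₁₀ d = (m − M − A)/5 + 1 = 2.9160
d = 10^2.9160 = 824.1 pc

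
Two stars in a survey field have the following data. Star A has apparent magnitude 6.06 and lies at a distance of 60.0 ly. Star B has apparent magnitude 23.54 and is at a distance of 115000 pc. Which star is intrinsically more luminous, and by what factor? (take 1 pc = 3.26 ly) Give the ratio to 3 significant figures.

Star B is more luminous, by a factor of 3.98.

Star A: d = 60.0 ly / 3.26 = 18.40 pc
Star A: M = m − 5 log₁₀ d + 5 = 6.06 − 5·1.2649 + 5 = 4.735
Star B: M = m − 5 log₁₀ d + 5 = 23.54 − 5·5.0607 + 5 = 3.237
ΔM = M_A − M_B = 4.735 − (3.237) = 1.499; smaller M is more luminous → Star B.
L ratio = 10^(0.4 |ΔM|) = 10^0.600 = 3.977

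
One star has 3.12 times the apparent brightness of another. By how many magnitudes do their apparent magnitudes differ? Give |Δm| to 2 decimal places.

Pogson: Δm = −2.5 log₁₀(ratio) = −2.5 log₁₀(3.12) = −2.5 × 0.4942 = -1.235

|Δm| ≈ 1.24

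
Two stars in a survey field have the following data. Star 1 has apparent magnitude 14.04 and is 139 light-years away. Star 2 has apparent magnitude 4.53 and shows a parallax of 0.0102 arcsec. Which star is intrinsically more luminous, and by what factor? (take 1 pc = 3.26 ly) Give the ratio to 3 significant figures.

Star 1: d = 139 ly / 3.26 = 42.64 pc
Star 1: M = m − 5 log₁₀ d + 5 = 14.04 − 5·1.6298 + 5 = 10.891
Star 2: d = 1/p = 1/0.0102″ = 98.04 pc
Star 2: M = m − 5 log₁₀ d + 5 = 4.53 − 5·1.9914 + 5 = -0.427
ΔM = M_1 − M_2 = 10.891 − (-0.427) = 11.318; smaller M is more luminous → Star 2.
L ratio = 10^(0.4 |ΔM|) = 10^4.527 = 33670

Star 2 is more luminous, by a factor of 33700.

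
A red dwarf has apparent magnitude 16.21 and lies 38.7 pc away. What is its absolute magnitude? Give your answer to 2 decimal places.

5 log₁₀(d/10 pc) = 5 log₁₀(38.70) − 5 = 2.939
M = m − 5 log₁₀(d/10) = 16.21 − 2.939 = 13.271

M ≈ 13.27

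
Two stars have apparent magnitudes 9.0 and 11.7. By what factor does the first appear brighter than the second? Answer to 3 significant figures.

Δm = 9.0 − (11.7) = -2.7
Flux ratio = 10^(−0.4 Δm) = 10^(−0.4 × -2.7) = 10^1.080 = 12.02

12.0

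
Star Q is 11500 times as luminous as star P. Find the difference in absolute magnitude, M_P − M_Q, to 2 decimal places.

M_P − M_Q ≈ 10.15

Pogson: ΔM = −2.5 log₁₀(ratio) = −2.5 log₁₀(11500) = −2.5 × 4.0607 = -10.152
Star Q is brighter so has the smaller magnitude: M_P − M_Q is positive.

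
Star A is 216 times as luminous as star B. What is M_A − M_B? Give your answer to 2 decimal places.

M_A − M_B ≈ -5.84

Pogson: ΔM = −2.5 log₁₀(ratio) = −2.5 log₁₀(216) = −2.5 × 2.3345 = -5.836
Star A is brighter, so it has the smaller magnitude: the difference is negative.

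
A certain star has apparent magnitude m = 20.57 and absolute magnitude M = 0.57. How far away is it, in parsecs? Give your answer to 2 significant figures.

Distance modulus: m − M = 20.57 − (0.57) = 20.000
m − M = 5 log₁₀ d − 5
log₁₀ d = (m − M)/5 + 1 = 5.0000
d = 10^5.0000 = 100000 pc

d ≈ 100000 pc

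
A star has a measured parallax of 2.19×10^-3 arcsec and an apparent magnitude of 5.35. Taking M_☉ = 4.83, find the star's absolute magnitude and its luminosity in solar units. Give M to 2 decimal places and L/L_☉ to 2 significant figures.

M ≈ -2.95; L/L_☉ ≈ 1300

d = 1/p = 1/2.19×10^-3″ = 456.6 pc
M = m − 5 log₁₀ d + 5 = 5.35 − 5·2.6596 + 5 = -2.948
M − M_☉ = -2.948 − 4.83 = -7.778
L/L_☉ = 10^(−0.4 × -7.778) = 1292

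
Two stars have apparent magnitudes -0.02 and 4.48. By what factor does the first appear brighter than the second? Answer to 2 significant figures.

Magnitude difference = -4.50
Flux ratio = 10^(−0.4 Δm) = 10^(−0.4 × -4.50) = 10^1.800 = 63.10

63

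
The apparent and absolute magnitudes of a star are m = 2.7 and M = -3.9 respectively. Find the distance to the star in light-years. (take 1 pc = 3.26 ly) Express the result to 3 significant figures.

μ = m − M = 6.600
m − M = 5 log₁₀ d − 5
log₁₀ d = (m − M)/5 + 1 = 2.3200
d = 10^2.3200 = 208.9 pc
= 681.1 ly

d ≈ 681 ly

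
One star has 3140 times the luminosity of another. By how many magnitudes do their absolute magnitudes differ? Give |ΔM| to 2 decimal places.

|ΔM| ≈ 8.74

Pogson: ΔM = −2.5 log₁₀(ratio) = −2.5 log₁₀(3140) = −2.5 × 3.4969 = -8.742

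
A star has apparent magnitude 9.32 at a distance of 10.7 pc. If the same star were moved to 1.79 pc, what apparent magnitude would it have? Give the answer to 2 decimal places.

m ≈ 5.44

Flux ∝ 1/d², so Δm = 5 log₁₀(d₂/d₁) = 5 log₁₀(1.79/10.7) = -3.883
m₂ = m₁ + Δm = 9.32 + (-3.883) = 5.437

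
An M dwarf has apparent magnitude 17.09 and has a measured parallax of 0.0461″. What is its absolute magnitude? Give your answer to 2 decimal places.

M ≈ 15.41

d = 1/p = 1/0.0461″ = 21.69 pc
5 log₁₀(d/10 pc) = 5 log₁₀(21.69) − 5 = 1.681
M = m − 5 log₁₀(d/10) = 17.09 − 1.681 = 15.409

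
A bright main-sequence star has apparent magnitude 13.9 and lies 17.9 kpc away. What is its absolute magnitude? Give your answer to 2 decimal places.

M ≈ -2.36

d = 17.9 kpc = 17900 pc
5 log₁₀(d/10 pc) = 5 log₁₀(17900) − 5 = 16.264
M = m − 5 log₁₀(d/10) = 13.9 − 16.264 = -2.364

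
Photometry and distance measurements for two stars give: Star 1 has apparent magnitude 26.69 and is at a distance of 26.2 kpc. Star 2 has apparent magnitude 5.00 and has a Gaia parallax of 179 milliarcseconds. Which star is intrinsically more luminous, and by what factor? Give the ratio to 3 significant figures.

Star 2 is more luminous, by a factor of 21.6.

Star 1: d = 26.2 kpc = 26200 pc
Star 1: M = m − 5 log₁₀ d + 5 = 26.69 − 5·4.4183 + 5 = 9.598
Star 2: p = 179 mas = 0.179″ → d = 1/p = 5.587 pc
Star 2: M = m − 5 log₁₀ d + 5 = 5.00 − 5·0.7471 + 5 = 6.264
ΔM = M_1 − M_2 = 9.598 − (6.264) = 3.334; smaller M is more luminous → Star 2.
L ratio = 10^(0.4 |ΔM|) = 10^1.334 = 21.56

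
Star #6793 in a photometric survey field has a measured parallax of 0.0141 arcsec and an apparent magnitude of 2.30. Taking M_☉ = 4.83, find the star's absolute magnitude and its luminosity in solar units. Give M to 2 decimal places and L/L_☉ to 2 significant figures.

M ≈ -1.95; L/L_☉ ≈ 520

d = 1/p = 1/0.0141″ = 70.92 pc
M = m − 5 log₁₀ d + 5 = 2.30 − 5·1.8508 + 5 = -1.954
M − M_☉ = -1.954 − 4.83 = -6.784
L/L_☉ = 10^(−0.4 × -6.784) = 517.1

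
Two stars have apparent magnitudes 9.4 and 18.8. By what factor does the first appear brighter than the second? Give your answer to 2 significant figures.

5800

Δm = 9.4 − (18.8) = -9.4
Flux ratio = 10^(−0.4 Δm) = 10^(−0.4 × -9.4) = 10^3.760 = 5754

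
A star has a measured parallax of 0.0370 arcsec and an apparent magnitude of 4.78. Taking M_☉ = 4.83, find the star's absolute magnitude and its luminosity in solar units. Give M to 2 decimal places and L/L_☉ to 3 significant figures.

M ≈ 2.62; L/L_☉ ≈ 7.65

d = 1/p = 1/0.0370″ = 27.03 pc
M = m − 5 log₁₀ d + 5 = 4.78 − 5·1.4318 + 5 = 2.621
M − M_☉ = 2.621 − 4.83 = -2.209
L/L_☉ = 10^(−0.4 × -2.209) = 7.649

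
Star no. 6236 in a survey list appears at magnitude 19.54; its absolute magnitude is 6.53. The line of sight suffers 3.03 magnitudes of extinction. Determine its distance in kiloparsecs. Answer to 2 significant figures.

d ≈ 0.99 kpc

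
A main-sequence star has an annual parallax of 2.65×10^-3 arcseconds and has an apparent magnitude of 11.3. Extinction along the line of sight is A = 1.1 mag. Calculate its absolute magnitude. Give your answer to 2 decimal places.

d = 1/p = 1/2.65×10^-3″ = 377.4 pc
5 log₁₀(d/10 pc) = 5 log₁₀(377.4) − 5 = 7.884
M = m − 5 log₁₀(d/10) − A = 11.3 − 7.884 − 1.1 = 2.316

M ≈ 2.32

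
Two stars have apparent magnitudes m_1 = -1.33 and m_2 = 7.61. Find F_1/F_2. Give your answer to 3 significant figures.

F_1/F_2 ≈ 3770

Magnitude difference = -8.94
Flux ratio = 10^(−0.4 Δm) = 10^(−0.4 × -8.94) = 10^3.576 = 3767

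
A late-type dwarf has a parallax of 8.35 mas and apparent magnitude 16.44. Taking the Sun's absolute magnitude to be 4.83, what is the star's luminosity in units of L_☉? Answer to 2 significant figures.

L/L_☉ ≈ 3.3×10^-3

d = 1/p = 1000/8.35 mas = 119.8 pc
M = m − 5 log₁₀ d + 5 = 16.44 − 5·2.0783 + 5 = 11.048
M − M_☉ = 11.048 − 4.83 = 6.218
L/L_☉ = 10^(−0.4 × 6.218) = 3.256×10^-3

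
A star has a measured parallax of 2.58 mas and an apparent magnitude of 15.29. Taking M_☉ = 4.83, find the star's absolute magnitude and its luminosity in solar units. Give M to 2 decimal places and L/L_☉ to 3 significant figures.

d = 1/p = 1000/2.58 mas = 387.6 pc
M = m − 5 log₁₀ d + 5 = 15.29 − 5·2.5884 + 5 = 7.348
M − M_☉ = 7.348 − 4.83 = 2.518
L/L_☉ = 10^(−0.4 × 2.518) = 0.09835

M ≈ 7.35; L/L_☉ ≈ 0.0983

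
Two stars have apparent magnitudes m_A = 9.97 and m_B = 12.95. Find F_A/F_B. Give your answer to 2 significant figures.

F_A/F_B ≈ 16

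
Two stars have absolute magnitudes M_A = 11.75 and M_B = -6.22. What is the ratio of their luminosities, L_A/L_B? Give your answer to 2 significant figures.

L_A/L_B ≈ 6.5×10^-8

ΔM = M_A − M_B = 17.97
L_A/L_B = 10^(−0.4 ΔM) = 10^-7.188 = 6.486×10^-8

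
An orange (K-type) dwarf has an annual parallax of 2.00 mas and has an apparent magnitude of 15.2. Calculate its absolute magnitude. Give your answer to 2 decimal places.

M ≈ 6.71

p = 2.00 mas = 2.00×10^-3″ → d = 1/p = 500.0 pc
5 log₁₀(d/10 pc) = 5 log₁₀(500.0) − 5 = 8.495
M = m − 5 log₁₀(d/10) = 15.2 − 8.495 = 6.705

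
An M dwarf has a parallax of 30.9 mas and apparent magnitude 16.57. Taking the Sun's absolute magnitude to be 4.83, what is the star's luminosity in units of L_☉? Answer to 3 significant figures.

L/L_☉ ≈ 2.11×10^-4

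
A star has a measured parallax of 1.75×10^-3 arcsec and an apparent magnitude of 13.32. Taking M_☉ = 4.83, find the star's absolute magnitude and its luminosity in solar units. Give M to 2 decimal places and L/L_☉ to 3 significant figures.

M ≈ 4.54; L/L_☉ ≈ 1.31

d = 1/p = 1/1.75×10^-3″ = 571.4 pc
M = m − 5 log₁₀ d + 5 = 13.32 − 5·2.7570 + 5 = 4.535
M − M_☉ = 4.535 − 4.83 = -0.295
L/L_☉ = 10^(−0.4 × -0.295) = 1.312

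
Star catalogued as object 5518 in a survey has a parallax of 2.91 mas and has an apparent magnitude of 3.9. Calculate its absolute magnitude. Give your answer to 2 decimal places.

p = 2.91 mas = 2.91×10^-3″ → d = 1/p = 343.6 pc
5 log₁₀(d/10 pc) = 5 log₁₀(343.6) − 5 = 7.681
M = m − 5 log₁₀(d/10) = 3.9 − 7.681 = -3.781

M ≈ -3.78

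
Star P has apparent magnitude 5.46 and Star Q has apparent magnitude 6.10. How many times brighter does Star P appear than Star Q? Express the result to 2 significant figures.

Magnitude difference = -0.64
Flux ratio = 10^(−0.4 Δm) = 10^(−0.4 × -0.64) = 10^0.256 = 1.803

1.8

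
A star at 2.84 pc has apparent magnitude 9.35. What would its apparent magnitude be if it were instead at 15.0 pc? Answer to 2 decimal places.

m ≈ 12.96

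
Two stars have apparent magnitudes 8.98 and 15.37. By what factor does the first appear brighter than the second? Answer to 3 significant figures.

360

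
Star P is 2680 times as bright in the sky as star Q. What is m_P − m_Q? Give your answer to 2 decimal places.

m_P − m_Q ≈ -8.57

Pogson: Δm = −2.5 log₁₀(ratio) = −2.5 log₁₀(2680) = −2.5 × 3.4281 = -8.570
Star P is brighter, so it has the smaller magnitude: the difference is negative.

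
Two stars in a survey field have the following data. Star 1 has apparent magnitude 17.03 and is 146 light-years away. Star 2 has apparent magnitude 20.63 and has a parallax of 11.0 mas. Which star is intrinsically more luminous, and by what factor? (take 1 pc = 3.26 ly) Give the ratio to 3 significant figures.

Star 1: d = 146 ly / 3.26 = 44.79 pc
Star 1: M = m − 5 log₁₀ d + 5 = 17.03 − 5·1.6511 + 5 = 13.774
Star 2: p = 11.0 mas = 0.0110″ → d = 1/p = 90.91 pc
Star 2: M = m − 5 log₁₀ d + 5 = 20.63 − 5·1.9586 + 5 = 15.837
ΔM = M_1 − M_2 = 13.774 − (15.837) = -2.063; smaller M is more luminous → Star 1.
L ratio = 10^(0.4 |ΔM|) = 10^0.825 = 6.684

Star 1 is more luminous, by a factor of 6.68.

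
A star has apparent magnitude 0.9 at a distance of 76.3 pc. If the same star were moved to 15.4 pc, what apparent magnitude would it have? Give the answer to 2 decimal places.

m ≈ -2.58

Flux ∝ 1/d², so Δm = 5 log₁₀(d₂/d₁) = 5 log₁₀(15.4/76.3) = -3.475
m₂ = m₁ + Δm = 0.9 + (-3.475) = -2.575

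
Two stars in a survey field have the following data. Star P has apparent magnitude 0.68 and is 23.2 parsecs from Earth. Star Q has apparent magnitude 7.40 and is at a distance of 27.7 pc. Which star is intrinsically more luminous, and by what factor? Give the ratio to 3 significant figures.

Star P is more luminous, by a factor of 342.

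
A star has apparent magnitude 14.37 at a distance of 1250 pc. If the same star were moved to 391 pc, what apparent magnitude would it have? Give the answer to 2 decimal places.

m ≈ 11.85

Flux ∝ 1/d², so Δm = 5 log₁₀(d₂/d₁) = 5 log₁₀(391/1250) = -2.524
m₂ = m₁ + Δm = 14.37 + (-2.524) = 11.846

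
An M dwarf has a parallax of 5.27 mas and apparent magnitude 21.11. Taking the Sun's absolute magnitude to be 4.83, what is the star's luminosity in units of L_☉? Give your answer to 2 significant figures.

d = 1/p = 1000/5.27 mas = 189.8 pc
M = m − 5 log₁₀ d + 5 = 21.11 − 5·2.2782 + 5 = 14.719
M − M_☉ = 14.719 − 4.83 = 9.889
L/L_☉ = 10^(−0.4 × 9.889) = 1.108×10^-4

L/L_☉ ≈ 1.1×10^-4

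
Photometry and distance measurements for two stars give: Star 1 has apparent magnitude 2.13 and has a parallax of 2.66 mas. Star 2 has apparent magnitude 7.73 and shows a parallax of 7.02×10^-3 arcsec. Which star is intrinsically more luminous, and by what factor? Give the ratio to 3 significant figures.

Star 1: p = 2.66 mas = 2.66×10^-3″ → d = 1/p = 375.9 pc
Star 1: M = m − 5 log₁₀ d + 5 = 2.13 − 5·2.5751 + 5 = -5.746
Star 2: d = 1/p = 1/7.02×10^-3″ = 142.5 pc
Star 2: M = m − 5 log₁₀ d + 5 = 7.73 − 5·2.1537 + 5 = 1.962
ΔM = M_1 − M_2 = -5.746 − (1.962) = -7.707; smaller M is more luminous → Star 1.
L ratio = 10^(0.4 |ΔM|) = 10^3.083 = 1210

Star 1 is more luminous, by a factor of 1210.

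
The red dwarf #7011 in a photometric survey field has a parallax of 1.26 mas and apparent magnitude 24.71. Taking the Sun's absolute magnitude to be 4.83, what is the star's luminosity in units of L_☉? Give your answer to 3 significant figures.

L/L_☉ ≈ 7.03×10^-5

d = 1/p = 1000/1.26 mas = 793.7 pc
M = m − 5 log₁₀ d + 5 = 24.71 − 5·2.8996 + 5 = 15.212
M − M_☉ = 15.212 − 4.83 = 10.382
L/L_☉ = 10^(−0.4 × 10.382) = 7.035×10^-5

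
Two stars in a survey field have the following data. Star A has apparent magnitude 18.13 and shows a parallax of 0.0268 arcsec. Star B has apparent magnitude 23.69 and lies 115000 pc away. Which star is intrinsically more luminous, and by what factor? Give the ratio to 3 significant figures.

Star B is more luminous, by a factor of 56700.

Star A: d = 1/p = 1/0.0268″ = 37.31 pc
Star A: M = m − 5 log₁₀ d + 5 = 18.13 − 5·1.5719 + 5 = 15.271
Star B: M = m − 5 log₁₀ d + 5 = 23.69 − 5·5.0607 + 5 = 3.387
ΔM = M_A − M_B = 15.271 − (3.387) = 11.884; smaller M is more luminous → Star B.
L ratio = 10^(0.4 |ΔM|) = 10^4.754 = 56710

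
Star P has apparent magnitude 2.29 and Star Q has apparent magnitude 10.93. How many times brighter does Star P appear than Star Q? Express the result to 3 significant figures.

Δm = 2.29 − (10.93) = -8.64
Flux ratio = 10^(−0.4 Δm) = 10^(−0.4 × -8.64) = 10^3.456 = 2858

2860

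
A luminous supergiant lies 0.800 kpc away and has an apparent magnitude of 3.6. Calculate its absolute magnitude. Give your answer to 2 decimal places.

d = 0.800 kpc = 800.0 pc
5 log₁₀(d/10 pc) = 5 log₁₀(800.0) − 5 = 9.515
M = m − 5 log₁₀(d/10) = 3.6 − 9.515 = -5.915

M ≈ -5.92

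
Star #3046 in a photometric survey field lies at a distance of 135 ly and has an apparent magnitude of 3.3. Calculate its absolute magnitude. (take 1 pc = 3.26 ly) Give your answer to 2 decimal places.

M ≈ 0.21

d = 135 ly / 3.26 = 41.41 pc
5 log₁₀(d/10 pc) = 5 log₁₀(41.41) − 5 = 3.086
M = m − 5 log₁₀(d/10) = 3.3 − 3.086 = 0.214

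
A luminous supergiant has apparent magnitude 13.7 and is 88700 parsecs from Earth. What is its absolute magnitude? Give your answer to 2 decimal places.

5 log₁₀(d/10 pc) = 5 log₁₀(88700) − 5 = 19.740
M = m − 5 log₁₀(d/10) = 13.7 − 19.740 = -6.040

M ≈ -6.04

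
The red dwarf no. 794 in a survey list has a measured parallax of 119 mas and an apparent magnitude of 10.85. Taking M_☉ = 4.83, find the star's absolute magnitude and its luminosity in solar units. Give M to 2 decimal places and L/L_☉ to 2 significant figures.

d = 1/p = 1000/119 mas = 8.403 pc
M = m − 5 log₁₀ d + 5 = 10.85 − 5·0.9245 + 5 = 11.228
M − M_☉ = 11.228 − 4.83 = 6.398
L/L_☉ = 10^(−0.4 × 6.398) = 2.760×10^-3

M ≈ 11.23; L/L_☉ ≈ 2.8×10^-3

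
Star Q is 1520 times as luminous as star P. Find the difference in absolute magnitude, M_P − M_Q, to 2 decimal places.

M_P − M_Q ≈ 7.95

Pogson: ΔM = −2.5 log₁₀(ratio) = −2.5 log₁₀(1520) = −2.5 × 3.1818 = -7.955
Star Q is brighter so has the smaller magnitude: M_P − M_Q is positive.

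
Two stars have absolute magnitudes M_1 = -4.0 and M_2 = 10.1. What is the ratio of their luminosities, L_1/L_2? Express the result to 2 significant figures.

ΔM = M_1 − M_2 = -14.1
L_1/L_2 = 10^(−0.4 ΔM) = 10^5.640 = 436500

L_1/L_2 ≈ 440000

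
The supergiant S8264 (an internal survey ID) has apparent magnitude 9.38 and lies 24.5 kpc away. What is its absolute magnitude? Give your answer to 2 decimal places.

d = 24.5 kpc = 24500 pc
5 log₁₀(d/10 pc) = 5 log₁₀(24500) − 5 = 16.946
M = m − 5 log₁₀(d/10) = 9.38 − 16.946 = -7.566

M ≈ -7.57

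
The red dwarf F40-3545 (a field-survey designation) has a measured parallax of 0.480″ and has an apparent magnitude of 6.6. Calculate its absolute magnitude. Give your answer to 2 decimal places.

M ≈ 10.01

d = 1/p = 1/0.480″ = 2.083 pc
5 log₁₀(d/10 pc) = 5 log₁₀(2.083) − 5 = -3.406
M = m − 5 log₁₀(d/10) = 6.6 + 3.406 = 10.006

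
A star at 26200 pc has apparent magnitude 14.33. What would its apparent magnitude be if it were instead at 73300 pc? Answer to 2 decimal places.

m ≈ 16.56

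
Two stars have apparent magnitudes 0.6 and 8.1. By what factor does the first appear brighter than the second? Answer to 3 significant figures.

Magnitude difference = -7.5
Flux ratio = 10^(−0.4 Δm) = 10^(−0.4 × -7.5) = 10^3.000 = 1000

1000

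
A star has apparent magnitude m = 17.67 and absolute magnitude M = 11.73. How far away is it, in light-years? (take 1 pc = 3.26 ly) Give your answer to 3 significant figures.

d ≈ 503 ly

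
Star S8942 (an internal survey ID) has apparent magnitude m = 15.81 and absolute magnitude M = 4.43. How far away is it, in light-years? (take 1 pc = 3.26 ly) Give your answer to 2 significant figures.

μ = m − M = 11.380
m − M = 5 log₁₀ d − 5
log₁₀ d = (m − M)/5 + 1 = 3.2760
d = 10^3.2760 = 1888 pc
= 6155 ly

d ≈ 6200 ly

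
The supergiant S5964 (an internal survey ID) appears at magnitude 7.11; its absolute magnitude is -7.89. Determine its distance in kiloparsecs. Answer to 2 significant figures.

d ≈ 10 kpc

μ = m − M = 15.000
m − M = 5 log₁₀ d − 5
log₁₀ d = (m − M)/5 + 1 = 4.0000
d = 10^4.0000 = 10000 pc
= 10.00 kpc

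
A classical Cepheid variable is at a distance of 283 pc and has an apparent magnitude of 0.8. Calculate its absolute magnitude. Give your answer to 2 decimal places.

M ≈ -6.46

5 log₁₀(d/10 pc) = 5 log₁₀(283.0) − 5 = 7.259
M = m − 5 log₁₀(d/10) = 0.8 − 7.259 = -6.459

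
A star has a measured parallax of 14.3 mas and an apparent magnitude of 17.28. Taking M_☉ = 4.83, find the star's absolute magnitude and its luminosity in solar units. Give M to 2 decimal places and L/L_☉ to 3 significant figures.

M ≈ 13.06; L/L_☉ ≈ 5.12×10^-4

d = 1/p = 1000/14.3 mas = 69.93 pc
M = m − 5 log₁₀ d + 5 = 17.28 − 5·1.8447 + 5 = 13.057
M − M_☉ = 13.057 − 4.83 = 8.227
L/L_☉ = 10^(−0.4 × 8.227) = 5.121×10^-4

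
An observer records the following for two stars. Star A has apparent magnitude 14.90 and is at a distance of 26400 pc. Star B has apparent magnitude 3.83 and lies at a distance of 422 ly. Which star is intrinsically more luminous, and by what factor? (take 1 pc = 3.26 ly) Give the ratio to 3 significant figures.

Star A is more luminous, by a factor of 1.55.

Star A: M = m − 5 log₁₀ d + 5 = 14.90 − 5·4.4216 + 5 = -2.208
Star B: d = 422 ly / 3.26 = 129.4 pc
Star B: M = m − 5 log₁₀ d + 5 = 3.83 − 5·2.1121 + 5 = -1.730
ΔM = M_A − M_B = -2.208 − (-1.730) = -0.478; smaller M is more luminous → Star A.
L ratio = 10^(0.4 |ΔM|) = 10^0.191 = 1.552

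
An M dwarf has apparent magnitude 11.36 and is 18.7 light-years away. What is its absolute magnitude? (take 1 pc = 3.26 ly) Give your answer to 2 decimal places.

M ≈ 12.57

d = 18.7 ly / 3.26 = 5.736 pc
5 log₁₀(d/10 pc) = 5 log₁₀(5.736) − 5 = -1.207
M = m − 5 log₁₀(d/10) = 11.36 + 1.207 = 12.567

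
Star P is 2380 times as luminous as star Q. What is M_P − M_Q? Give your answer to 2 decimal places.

M_P − M_Q ≈ -8.44

Pogson: ΔM = −2.5 log₁₀(ratio) = −2.5 log₁₀(2380) = −2.5 × 3.3766 = -8.441
Star P is brighter, so it has the smaller magnitude: the difference is negative.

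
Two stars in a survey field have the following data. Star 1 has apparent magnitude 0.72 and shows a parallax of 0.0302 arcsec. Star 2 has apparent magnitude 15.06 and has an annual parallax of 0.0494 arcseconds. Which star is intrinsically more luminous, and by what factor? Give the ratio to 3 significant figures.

Star 1 is more luminous, by a factor of 1.46×10^6.

Star 1: d = 1/p = 1/0.0302″ = 33.11 pc
Star 1: M = m − 5 log₁₀ d + 5 = 0.72 − 5·1.5200 + 5 = -1.880
Star 2: d = 1/p = 1/0.0494″ = 20.24 pc
Star 2: M = m − 5 log₁₀ d + 5 = 15.06 − 5·1.3063 + 5 = 13.529
ΔM = M_1 − M_2 = -1.880 − (13.529) = -15.409; smaller M is more luminous → Star 1.
L ratio = 10^(0.4 |ΔM|) = 10^6.163 = 1.457×10^6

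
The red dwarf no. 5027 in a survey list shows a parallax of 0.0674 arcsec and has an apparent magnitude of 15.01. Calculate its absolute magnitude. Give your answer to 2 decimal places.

d = 1/p = 1/0.0674″ = 14.84 pc
5 log₁₀(d/10 pc) = 5 log₁₀(14.84) − 5 = 0.857
M = m − 5 log₁₀(d/10) = 15.01 − 0.857 = 14.153

M ≈ 14.15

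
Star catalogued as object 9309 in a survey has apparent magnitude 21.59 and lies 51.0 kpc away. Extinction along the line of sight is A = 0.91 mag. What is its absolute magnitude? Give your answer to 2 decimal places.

d = 51.0 kpc = 51000 pc
5 log₁₀(d/10 pc) = 5 log₁₀(51000) − 5 = 18.538
M = m − 5 log₁₀(d/10) − A = 21.59 − 18.538 − 0.91 = 2.142

M ≈ 2.14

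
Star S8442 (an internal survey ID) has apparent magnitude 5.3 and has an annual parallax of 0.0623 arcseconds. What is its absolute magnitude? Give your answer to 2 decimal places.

d = 1/p = 1/0.0623″ = 16.05 pc
5 log₁₀(d/10 pc) = 5 log₁₀(16.05) − 5 = 1.028
M = m − 5 log₁₀(d/10) = 5.3 − 1.028 = 4.272

M ≈ 4.27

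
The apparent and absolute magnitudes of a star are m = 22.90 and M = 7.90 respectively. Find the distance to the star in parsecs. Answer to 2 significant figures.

d ≈ 10000 pc

μ = m − M = 15.000
m − M = 5 log₁₀ d − 5
log₁₀ d = (m − M)/5 + 1 = 4.0000
d = 10^4.0000 = 10000 pc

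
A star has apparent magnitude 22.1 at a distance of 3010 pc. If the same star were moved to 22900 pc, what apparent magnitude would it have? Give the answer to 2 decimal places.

m ≈ 26.51

Flux ∝ 1/d², so Δm = 5 log₁₀(d₂/d₁) = 5 log₁₀(22900/3010) = 4.406
m₂ = m₁ + Δm = 22.1 + (4.406) = 26.506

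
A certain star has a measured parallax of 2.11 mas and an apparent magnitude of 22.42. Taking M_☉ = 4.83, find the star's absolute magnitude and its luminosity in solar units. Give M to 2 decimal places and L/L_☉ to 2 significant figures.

d = 1/p = 1000/2.11 mas = 473.9 pc
M = m − 5 log₁₀ d + 5 = 22.42 − 5·2.6757 + 5 = 14.041
M − M_☉ = 14.041 − 4.83 = 9.211
L/L_☉ = 10^(−0.4 × 9.211) = 2.067×10^-4

M ≈ 14.04; L/L_☉ ≈ 2.1×10^-4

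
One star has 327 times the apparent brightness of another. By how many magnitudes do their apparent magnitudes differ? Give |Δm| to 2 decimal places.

|Δm| ≈ 6.29

Pogson: Δm = −2.5 log₁₀(ratio) = −2.5 log₁₀(327) = −2.5 × 2.5145 = -6.286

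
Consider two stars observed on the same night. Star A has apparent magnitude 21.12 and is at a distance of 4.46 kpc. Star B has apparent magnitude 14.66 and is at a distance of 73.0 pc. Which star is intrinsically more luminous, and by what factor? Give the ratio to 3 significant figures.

Star A: d = 4.46 kpc = 4460 pc
Star A: M = m − 5 log₁₀ d + 5 = 21.12 − 5·3.6493 + 5 = 7.873
Star B: M = m − 5 log₁₀ d + 5 = 14.66 − 5·1.8633 + 5 = 10.343
ΔM = M_A − M_B = 7.873 − (10.343) = -2.470; smaller M is more luminous → Star A.
L ratio = 10^(0.4 |ΔM|) = 10^0.988 = 9.728

Star A is more luminous, by a factor of 9.73.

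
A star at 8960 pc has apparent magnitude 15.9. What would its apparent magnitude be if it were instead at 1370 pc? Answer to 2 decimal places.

Flux ∝ 1/d², so Δm = 5 log₁₀(d₂/d₁) = 5 log₁₀(1370/8960) = -4.078
m₂ = m₁ + Δm = 15.9 + (-4.078) = 11.822

m ≈ 11.82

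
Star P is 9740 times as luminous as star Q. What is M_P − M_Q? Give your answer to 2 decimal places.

M_P − M_Q ≈ -9.97

Pogson: ΔM = −2.5 log₁₀(ratio) = −2.5 log₁₀(9740) = −2.5 × 3.9886 = -9.971
Star P is brighter, so it has the smaller magnitude: the difference is negative.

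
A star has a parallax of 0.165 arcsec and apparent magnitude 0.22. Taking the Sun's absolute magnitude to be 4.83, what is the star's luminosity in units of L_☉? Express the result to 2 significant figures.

L/L_☉ ≈ 26

d = 1/p = 1/0.165″ = 6.061 pc
M = m − 5 log₁₀ d + 5 = 0.22 − 5·0.7825 + 5 = 1.307
M − M_☉ = 1.307 − 4.83 = -3.523
L/L_☉ = 10^(−0.4 × -3.523) = 25.65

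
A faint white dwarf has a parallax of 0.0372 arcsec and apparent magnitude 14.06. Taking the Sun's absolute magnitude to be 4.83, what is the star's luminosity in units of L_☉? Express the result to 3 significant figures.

L/L_☉ ≈ 1.47×10^-3

d = 1/p = 1/0.0372″ = 26.88 pc
M = m − 5 log₁₀ d + 5 = 14.06 − 5·1.4295 + 5 = 11.913
M − M_☉ = 11.913 − 4.83 = 7.083
L/L_☉ = 10^(−0.4 × 7.083) = 1.469×10^-3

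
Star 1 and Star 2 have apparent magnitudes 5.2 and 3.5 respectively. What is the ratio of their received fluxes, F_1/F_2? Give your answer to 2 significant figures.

F_1/F_2 ≈ 0.21

Δm = 5.2 − (3.5) = 1.7
Flux ratio = 10^(−0.4 Δm) = 10^(−0.4 × 1.7) = 10^-0.680 = 0.2089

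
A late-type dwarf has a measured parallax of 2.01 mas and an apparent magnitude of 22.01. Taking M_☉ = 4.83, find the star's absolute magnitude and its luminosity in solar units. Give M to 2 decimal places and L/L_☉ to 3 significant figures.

M ≈ 13.53; L/L_☉ ≈ 3.32×10^-4

d = 1/p = 1000/2.01 mas = 497.5 pc
M = m − 5 log₁₀ d + 5 = 22.01 − 5·2.6968 + 5 = 13.526
M − M_☉ = 13.526 − 4.83 = 8.696
L/L_☉ = 10^(−0.4 × 8.696) = 3.324×10^-4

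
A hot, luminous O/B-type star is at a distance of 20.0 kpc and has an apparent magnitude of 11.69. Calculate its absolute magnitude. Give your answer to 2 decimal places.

M ≈ -4.82

d = 20.0 kpc = 20000 pc
5 log₁₀(d/10 pc) = 5 log₁₀(20000) − 5 = 16.505
M = m − 5 log₁₀(d/10) = 11.69 − 16.505 = -4.815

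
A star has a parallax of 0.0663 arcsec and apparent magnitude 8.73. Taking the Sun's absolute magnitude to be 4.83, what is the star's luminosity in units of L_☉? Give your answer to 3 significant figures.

d = 1/p = 1/0.0663″ = 15.08 pc
M = m − 5 log₁₀ d + 5 = 8.73 − 5·1.1785 + 5 = 7.838
M − M_☉ = 7.838 − 4.83 = 3.008
L/L_☉ = 10^(−0.4 × 3.008) = 0.06266

L/L_☉ ≈ 0.0627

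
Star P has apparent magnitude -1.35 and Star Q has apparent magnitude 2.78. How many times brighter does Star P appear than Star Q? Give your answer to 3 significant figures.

44.9

Magnitude difference = -4.13
Flux ratio = 10^(−0.4 Δm) = 10^(−0.4 × -4.13) = 10^1.652 = 44.87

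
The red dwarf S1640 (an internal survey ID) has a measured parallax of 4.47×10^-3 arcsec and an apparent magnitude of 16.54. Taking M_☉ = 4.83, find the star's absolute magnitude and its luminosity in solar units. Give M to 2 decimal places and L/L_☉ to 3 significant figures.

M ≈ 9.79; L/L_☉ ≈ 0.0104

d = 1/p = 1/4.47×10^-3″ = 223.7 pc
M = m − 5 log₁₀ d + 5 = 16.54 − 5·2.3497 + 5 = 9.792
M − M_☉ = 9.792 − 4.83 = 4.962
L/L_☉ = 10^(−0.4 × 4.962) = 0.01036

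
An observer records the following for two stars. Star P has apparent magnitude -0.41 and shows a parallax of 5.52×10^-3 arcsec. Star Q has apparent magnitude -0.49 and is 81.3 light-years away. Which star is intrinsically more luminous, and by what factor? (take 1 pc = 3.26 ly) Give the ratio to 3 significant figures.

Star P is more luminous, by a factor of 49.0.

Star P: d = 1/p = 1/5.52×10^-3″ = 181.2 pc
Star P: M = m − 5 log₁₀ d + 5 = -0.41 − 5·2.2581 + 5 = -6.700
Star Q: d = 81.3 ly / 3.26 = 24.94 pc
Star Q: M = m − 5 log₁₀ d + 5 = -0.49 − 5·1.3969 + 5 = -2.474
ΔM = M_P − M_Q = -6.700 − (-2.474) = -4.226; smaller M is more luminous → Star P.
L ratio = 10^(0.4 |ΔM|) = 10^1.690 = 49.02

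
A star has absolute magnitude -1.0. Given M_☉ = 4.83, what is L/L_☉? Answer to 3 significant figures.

L/L_☉ ≈ 215

M − M_☉ = -1.0 − 4.83 = -5.830
L/L_☉ = 10^(−0.4 (M − M_☉)) = 10^2.332 = 214.8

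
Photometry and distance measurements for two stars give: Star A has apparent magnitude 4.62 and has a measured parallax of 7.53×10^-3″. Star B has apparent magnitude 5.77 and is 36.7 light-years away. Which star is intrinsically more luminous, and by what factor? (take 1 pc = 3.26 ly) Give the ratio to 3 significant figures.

Star A is more luminous, by a factor of 401.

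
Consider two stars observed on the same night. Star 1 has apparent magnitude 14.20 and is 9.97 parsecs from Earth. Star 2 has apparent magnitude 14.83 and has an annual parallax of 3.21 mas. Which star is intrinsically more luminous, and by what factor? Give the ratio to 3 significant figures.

Star 1: M = m − 5 log₁₀ d + 5 = 14.20 − 5·0.9987 + 5 = 14.207
Star 2: p = 3.21 mas = 3.21×10^-3″ → d = 1/p = 311.5 pc
Star 2: M = m − 5 log₁₀ d + 5 = 14.83 − 5·2.4935 + 5 = 7.363
ΔM = M_1 − M_2 = 14.207 − (7.363) = 6.844; smaller M is more luminous → Star 2.
L ratio = 10^(0.4 |ΔM|) = 10^2.738 = 546.5

Star 2 is more luminous, by a factor of 547.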